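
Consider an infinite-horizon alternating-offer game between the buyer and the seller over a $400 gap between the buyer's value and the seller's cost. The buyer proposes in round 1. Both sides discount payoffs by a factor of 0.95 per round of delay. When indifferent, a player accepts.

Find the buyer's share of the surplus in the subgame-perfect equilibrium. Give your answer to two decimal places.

When the buyer proposes, the seller accepts any offer worth at least 0.95 times what the seller would get by proposing next round; and vice versa.
This gives x = 400 − 0.95y and y = 400 − 0.95x, where x and y are each side's share when it proposes.
Hence (1 − 0.95·0.95)x = 400(1 − 0.95), i.e. 0.0975·x = 20.
x ≈ 205.1282; the seller's share is 400 − x ≈ 194.8718.

205.13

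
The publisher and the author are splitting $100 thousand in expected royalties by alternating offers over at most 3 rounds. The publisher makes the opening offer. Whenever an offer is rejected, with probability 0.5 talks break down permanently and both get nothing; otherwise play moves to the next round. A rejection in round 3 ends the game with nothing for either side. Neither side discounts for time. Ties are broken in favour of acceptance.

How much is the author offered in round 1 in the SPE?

Round 3 (the publisher proposes): rejection yields 0 for the author; the publisher offers 0 and keeps 100.
Round 2 (the author proposes): rejecting gives the publisher an expected 0.5 × 100 = 50; the author offers that and keeps 50.
Round 1 (the publisher proposes): rejecting gives the author an expected 0.5 × 50 = 25; the publisher offers that and keeps 75.

25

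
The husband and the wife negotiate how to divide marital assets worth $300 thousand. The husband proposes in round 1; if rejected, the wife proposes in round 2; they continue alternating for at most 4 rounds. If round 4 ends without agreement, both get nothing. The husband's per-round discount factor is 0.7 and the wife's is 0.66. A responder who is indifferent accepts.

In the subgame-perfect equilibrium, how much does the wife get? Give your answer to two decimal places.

Round 4 (the wife proposes): the husband will accept anything ≥ 0, so the wife offers 0 and keeps 300.
Round 3 (the husband proposes): the wife can get 300 next round, worth 0.66 × 300 = 198 now, so the husband offers 198, keeping 102.
Round 2 (the wife proposes): the husband can get 102 next round, worth 0.7 × 102 = 71.4 now; the wife offers that and keeps 228.6.
Round 1 (the husband proposes): the wife can get 228.6 next round, worth 0.66 × 228.6 = 150.876 now; the husband offers that and keeps 149.124.

150.88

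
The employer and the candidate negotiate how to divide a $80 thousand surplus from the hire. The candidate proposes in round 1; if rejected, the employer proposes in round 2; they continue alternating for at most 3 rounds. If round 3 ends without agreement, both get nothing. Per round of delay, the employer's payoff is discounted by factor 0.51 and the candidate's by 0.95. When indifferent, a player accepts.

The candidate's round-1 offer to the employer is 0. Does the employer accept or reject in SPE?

Round 3 (the candidate proposes): rejection yields 0 for the employer; the candidate offers 0 and keeps 80.
Round 2 (the employer proposes): the candidate can get 80 next round, worth 0.95 × 80 = 76 now; the employer offers that and keeps 4.
So by rejecting in round 1, the employer gets 4 next round, worth 0.51 × 4 = 2.04 now.
Offer 0 < 2.04, so the employer rejects.

Reject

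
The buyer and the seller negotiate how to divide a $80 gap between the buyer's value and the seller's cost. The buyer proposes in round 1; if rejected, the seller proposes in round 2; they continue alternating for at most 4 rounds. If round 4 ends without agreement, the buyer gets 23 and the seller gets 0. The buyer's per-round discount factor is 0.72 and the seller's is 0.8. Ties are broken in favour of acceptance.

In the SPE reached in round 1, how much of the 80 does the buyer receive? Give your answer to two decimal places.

Round 4 (the seller proposes): the buyer gets 23 if talks fail, so the seller offers 23 and keeps 57.
Round 3 (the buyer proposes): the seller can get 57 next round, worth 0.8 × 57 = 45.6 now, so the buyer offers 45.6, keeping 34.4.
Round 2 (the seller proposes): the buyer can get 34.4 next round, worth 0.72 × 34.4 = 24.768 now, so the seller offers 24.768, keeping 55.232.
Round 1 (the buyer proposes): the seller can get 55.232 next round, worth 0.8 × 55.232 = 44.1856 now, so the buyer offers 44.1856, keeping 35.8144.

35.81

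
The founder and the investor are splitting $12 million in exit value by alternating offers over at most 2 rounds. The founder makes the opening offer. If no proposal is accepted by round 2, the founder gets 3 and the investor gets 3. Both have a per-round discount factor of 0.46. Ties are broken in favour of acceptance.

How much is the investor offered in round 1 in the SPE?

4.14

Round 2 (the investor proposes): the founder gets 3 if talks fail, so the investor offers 3 and keeps 9.
Round 1 (the founder proposes): the investor can get 9 next round, worth 0.46 × 9 = 4.14 now, so the founder offers 4.14, keeping 7.86.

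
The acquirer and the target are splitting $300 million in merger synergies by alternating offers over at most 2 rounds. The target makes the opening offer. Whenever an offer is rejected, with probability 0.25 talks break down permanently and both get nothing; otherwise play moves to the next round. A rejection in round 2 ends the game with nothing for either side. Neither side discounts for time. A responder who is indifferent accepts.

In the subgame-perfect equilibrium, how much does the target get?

75

Round 2 (the acquirer proposes): the target will accept anything ≥ 0, so the acquirer offers 0 and keeps 300.
Round 1 (the target proposes): rejecting gives the acquirer an expected 0.75 × 300 = 225, so the target offers 225, keeping 75.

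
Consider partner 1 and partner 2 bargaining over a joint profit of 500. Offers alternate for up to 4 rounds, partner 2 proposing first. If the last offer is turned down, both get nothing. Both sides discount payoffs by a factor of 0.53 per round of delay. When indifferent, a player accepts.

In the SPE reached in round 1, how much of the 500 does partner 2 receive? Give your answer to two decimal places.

Round 4 (partner 1 proposes): partner 2 will accept anything ≥ 0, so partner 1 offers 0 and keeps 500.
Round 3 (partner 2 proposes): partner 1 can get 500 next round, worth 0.53 × 500 = 265 now; partner 2 offers that and keeps 235.
Round 2 (partner 1 proposes): partner 2 can get 235 next round, worth 0.53 × 235 = 124.55 now. Partner 1 offers 124.55 and keeps 500 − 124.55 = 375.45.
Round 1 (partner 2 proposes): partner 1 can get 375.45 next round, worth 0.53 × 375.45 = 198.9885 now; partner 2 offers that and keeps 301.0115.

301.01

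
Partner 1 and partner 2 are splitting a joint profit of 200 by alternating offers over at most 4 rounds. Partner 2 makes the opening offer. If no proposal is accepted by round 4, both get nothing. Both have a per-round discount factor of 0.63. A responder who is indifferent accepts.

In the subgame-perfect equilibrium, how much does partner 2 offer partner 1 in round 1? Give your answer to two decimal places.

96.63

By backward induction:
Round 4 (partner 1 proposes): partner 2 will accept anything ≥ 0, so partner 1 offers 0 and keeps 200.
Round 3 (partner 2 proposes): partner 1 can get 200 next round, worth 0.63 × 200 = 126 now, so partner 2 offers 126, keeping 74.
Round 2 (partner 1 proposes): partner 2 can get 74 next round, worth 0.63 × 74 = 46.62 now; partner 1 offers that and keeps 153.38.
Round 1 (partner 2 proposes): partner 1 can get 153.38 next round, worth 0.63 × 153.38 = 96.6294 now, so partner 2 offers 96.6294, keeping 103.3706.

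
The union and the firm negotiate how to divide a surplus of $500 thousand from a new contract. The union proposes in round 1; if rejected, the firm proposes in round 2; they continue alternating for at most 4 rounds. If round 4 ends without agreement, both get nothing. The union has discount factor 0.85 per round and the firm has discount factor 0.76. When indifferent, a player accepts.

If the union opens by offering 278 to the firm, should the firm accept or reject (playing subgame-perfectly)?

Reject

Round 4 (the firm proposes): rejection yields 0 for the union; the firm offers 0 and keeps 500.
Round 3 (the union proposes): the firm can get 500 next round, worth 0.76 × 500 = 380 now; the union offers that and keeps 120.
Round 2 (the firm proposes): the union can get 120 next round, worth 0.85 × 120 = 102 now. The firm offers 102 and keeps 500 − 102 = 398.
So by rejecting in round 1, the firm gets 398 next round, worth 0.76 × 398 = 302.48 now.
Offer 278 < 302.48, so the firm rejects.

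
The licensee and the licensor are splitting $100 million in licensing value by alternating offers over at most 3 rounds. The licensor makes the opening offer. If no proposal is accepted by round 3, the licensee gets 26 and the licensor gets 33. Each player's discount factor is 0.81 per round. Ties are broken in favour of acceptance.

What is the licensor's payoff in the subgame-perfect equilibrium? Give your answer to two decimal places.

Round 3 (the licensor proposes): the licensee gets 26 if talks fail, so the licensor offers 26 and keeps 74.
Round 2 (the licensee proposes): the licensor can get 74 next round, worth 0.81 × 74 = 59.94 now; the licensee offers that and keeps 40.06.
Round 1 (the licensor proposes): the licensee can get 40.06 next round, worth 0.81 × 40.06 = 32.4486 now, so the licensor offers 32.4486, keeping 67.5514.

67.55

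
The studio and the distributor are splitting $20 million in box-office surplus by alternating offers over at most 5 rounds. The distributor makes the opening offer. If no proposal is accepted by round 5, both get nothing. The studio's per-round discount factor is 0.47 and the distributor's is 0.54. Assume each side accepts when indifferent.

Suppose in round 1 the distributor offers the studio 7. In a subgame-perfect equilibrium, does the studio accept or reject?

Round 5 (the distributor proposes): the studio will accept anything ≥ 0, so the distributor offers 0 and keeps 20.
Round 4 (the studio proposes): the distributor can get 20 next round, worth 0.54 × 20 = 10.8 now; the studio offers that and keeps 9.2.
Round 3 (the distributor proposes): the studio can get 9.2 next round, worth 0.47 × 9.2 = 4.324 now; the distributor offers that and keeps 15.676.
Round 2 (the studio proposes): the distributor can get 15.676 next round, worth 0.54 × 15.676 = 8.46504 now, so the studio offers 8.46504, keeping 11.53496.
So by rejecting in round 1, the studio gets 11.53496 next round, worth 0.47 × 11.53496 = 5.4214312 now.
Offer 7 ≥ 5.4214312, so the studio accepts.

Accept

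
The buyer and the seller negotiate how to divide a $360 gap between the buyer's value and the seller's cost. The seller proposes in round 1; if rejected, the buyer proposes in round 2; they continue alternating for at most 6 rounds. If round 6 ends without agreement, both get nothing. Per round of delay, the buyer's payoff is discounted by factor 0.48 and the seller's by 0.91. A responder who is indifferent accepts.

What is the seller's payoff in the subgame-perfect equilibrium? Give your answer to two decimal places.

304.69

Round 6 (the buyer proposes): rejection yields 0 for the seller; the buyer offers 0 and keeps 360.
Round 5 (the seller proposes): the buyer can get 360 next round, worth 0.48 × 360 = 172.8 now. The seller offers 172.8 and keeps 360 − 172.8 = 187.2.
Round 4 (the buyer proposes): the seller can get 187.2 next round, worth 0.91 × 187.2 = 170.352 now. The buyer offers 170.352 and keeps 360 − 170.352 = 189.648.
Round 3 (the seller proposes): the buyer can get 189.648 next round, worth 0.48 × 189.648 = 91.03104 now; the seller offers that and keeps 268.96896.
Round 2 (the buyer proposes): the seller can get 268.96896 next round, worth 0.91 × 268.96896 = 244.7617536 now. The buyer offers 244.7617536 and keeps 360 − 244.7617536 = 115.2382464.
Round 1 (the seller proposes): the buyer can get 115.2382464 next round, worth 0.48 × 115.2382464 = 55.314358272 now, so the seller offers 55.314358272, keeping 304.685641728.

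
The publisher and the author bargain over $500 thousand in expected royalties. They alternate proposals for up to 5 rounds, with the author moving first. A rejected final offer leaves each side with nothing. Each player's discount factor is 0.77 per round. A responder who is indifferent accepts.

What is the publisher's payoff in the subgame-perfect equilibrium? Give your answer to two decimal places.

141.05

Work backward from the last round.
Round 5 (the author proposes): the publisher will accept anything ≥ 0, so the author offers 0 and keeps 500.
Round 4 (the publisher proposes): the author can get 500 next round, worth 0.77 × 500 = 385 now, so the publisher offers 385, keeping 115.
Round 3 (the author proposes): the publisher can get 115 next round, worth 0.77 × 115 = 88.55 now. The author offers 88.55 and keeps 500 − 88.55 = 411.45.
Round 2 (the publisher proposes): the author can get 411.45 next round, worth 0.77 × 411.45 = 316.8165 now. The publisher offers 316.8165 and keeps 500 − 316.8165 = 183.1835.
Round 1 (the author proposes): the publisher can get 183.1835 next round, worth 0.77 × 183.1835 = 141.051295 now, so the author offers 141.051295, keeping 358.948705.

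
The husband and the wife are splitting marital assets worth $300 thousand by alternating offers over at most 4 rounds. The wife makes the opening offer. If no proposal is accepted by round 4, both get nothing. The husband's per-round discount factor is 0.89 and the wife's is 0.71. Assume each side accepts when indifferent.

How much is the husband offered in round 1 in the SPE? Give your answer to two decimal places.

246.15

Work backward from the last round.
Round 4 (the husband proposes): the wife will accept anything ≥ 0, so the husband offers 0 and keeps 300.
Round 3 (the wife proposes): the husband can get 300 next round, worth 0.89 × 300 = 267 now. The wife offers 267 and keeps 300 − 267 = 33.
Round 2 (the husband proposes): the wife can get 33 next round, worth 0.71 × 33 = 23.43 now, so the husband offers 23.43, keeping 276.57.
Round 1 (the wife proposes): the husband can get 276.57 next round, worth 0.89 × 276.57 = 246.1473 now, so the wife offers 246.1473, keeping 53.8527.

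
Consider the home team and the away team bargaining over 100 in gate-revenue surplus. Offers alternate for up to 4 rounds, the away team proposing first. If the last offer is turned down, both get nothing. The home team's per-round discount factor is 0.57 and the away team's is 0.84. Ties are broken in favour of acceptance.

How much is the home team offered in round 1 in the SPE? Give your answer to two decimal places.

36.41

Round 4 (the home team proposes): rejection yields 0 for the away team; the home team offers 0 and keeps 100.
Round 3 (the away team proposes): the home team can get 100 next round, worth 0.57 × 100 = 57 now, so the away team offers 57, keeping 43.
Round 2 (the home team proposes): the away team can get 43 next round, worth 0.84 × 43 = 36.12 now; the home team offers that and keeps 63.88.
Round 1 (the away team proposes): the home team can get 63.88 next round, worth 0.57 × 63.88 = 36.4116 now; the away team offers that and keeps 63.5884.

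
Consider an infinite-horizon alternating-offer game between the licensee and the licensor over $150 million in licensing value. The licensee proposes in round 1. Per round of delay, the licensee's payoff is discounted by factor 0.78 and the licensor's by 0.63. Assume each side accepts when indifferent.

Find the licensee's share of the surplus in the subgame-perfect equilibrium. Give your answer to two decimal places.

In a stationary SPE each proposer offers the other exactly their discounted continuation value.
If the licensee keeps x when proposing and the licensor keeps y when proposing, then x = 150 − 0.63y and y = 150 − 0.78x.
Solving: x = 150(1 − 0.63) / (1 − 0.78·0.63) = 55.5 / 0.5086 ≈ 109.1231.
The licensor gets 150 − 109.1231 ≈ 40.8769.

109.12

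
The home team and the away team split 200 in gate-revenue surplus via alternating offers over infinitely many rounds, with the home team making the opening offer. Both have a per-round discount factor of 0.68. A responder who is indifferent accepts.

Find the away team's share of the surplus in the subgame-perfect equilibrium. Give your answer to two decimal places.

80.95

In a stationary SPE each proposer offers the other exactly their discounted continuation value.
If the home team keeps x when proposing and the away team keeps y when proposing, then x = 200 − 0.68y and y = 200 − 0.68x.
Solving: x = 200(1 − 0.68) / (1 − 0.68·0.68) = 64 / 0.5376 ≈ 119.0476.
The away team gets 200 − 119.0476 ≈ 80.9524.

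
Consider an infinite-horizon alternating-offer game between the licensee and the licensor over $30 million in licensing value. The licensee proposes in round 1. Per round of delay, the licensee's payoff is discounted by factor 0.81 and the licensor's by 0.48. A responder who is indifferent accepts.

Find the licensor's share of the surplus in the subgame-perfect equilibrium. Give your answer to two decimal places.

When the licensee proposes, the licensor accepts any offer worth at least 0.48 times what the licensor would get by proposing next round; and vice versa.
This gives x = 30 − 0.48y and y = 30 − 0.81x, where x and y are each side's share when it proposes.
Hence (1 − 0.48·0.81)x = 30(1 − 0.48), i.e. 0.6112·x = 15.6.
x ≈ 25.5236; the licensor's share is 30 − x ≈ 4.4764.

4.48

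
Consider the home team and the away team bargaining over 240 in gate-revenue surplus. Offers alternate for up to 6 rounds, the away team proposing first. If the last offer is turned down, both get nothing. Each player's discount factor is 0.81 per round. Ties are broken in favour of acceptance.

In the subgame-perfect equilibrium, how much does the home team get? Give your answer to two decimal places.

Round 6 (the home team proposes): the away team will accept anything ≥ 0, so the home team offers 0 and keeps 240.
Round 5 (the away team proposes): the home team can get 240 next round, worth 0.81 × 240 = 194.4 now; the away team offers that and keeps 45.6.
Round 4 (the home team proposes): the away team can get 45.6 next round, worth 0.81 × 45.6 = 36.936 now; the home team offers that and keeps 203.064.
Round 3 (the away team proposes): the home team can get 203.064 next round, worth 0.81 × 203.064 = 164.48184 now; the away team offers that and keeps 75.51816.
Round 2 (the home team proposes): the away team can get 75.51816 next round, worth 0.81 × 75.51816 = 61.1697096 now. The home team offers 61.1697096 and keeps 240 − 61.1697096 = 178.8302904.
Round 1 (the away team proposes): the home team can get 178.8302904 next round, worth 0.81 × 178.8302904 = 144.852535224 now; the away team offers that and keeps 95.147464776.

144.85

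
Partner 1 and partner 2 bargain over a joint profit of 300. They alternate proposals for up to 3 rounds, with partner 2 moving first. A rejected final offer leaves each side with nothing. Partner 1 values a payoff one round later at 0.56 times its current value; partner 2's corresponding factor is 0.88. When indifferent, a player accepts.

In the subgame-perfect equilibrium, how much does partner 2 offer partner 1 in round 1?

By backward induction:
Round 3 (partner 2 proposes): partner 1 will accept anything ≥ 0, so partner 2 offers 0 and keeps 300.
Round 2 (partner 1 proposes): partner 2 can get 300 next round, worth 0.88 × 300 = 264 now, so partner 1 offers 264, keeping 36.
Round 1 (partner 2 proposes): partner 1 can get 36 next round, worth 0.56 × 36 = 20.16 now. Partner 2 offers 20.16 and keeps 300 − 20.16 = 279.84.

20.16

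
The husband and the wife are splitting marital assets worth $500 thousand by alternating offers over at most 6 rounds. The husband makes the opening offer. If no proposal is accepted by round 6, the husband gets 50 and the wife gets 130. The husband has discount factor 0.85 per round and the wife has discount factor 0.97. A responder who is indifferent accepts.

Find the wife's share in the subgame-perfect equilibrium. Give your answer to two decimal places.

Round 6 (the wife proposes): the husband gets 50 if talks fail, so the wife offers 50 and keeps 450.
Round 5 (the husband proposes): the wife can get 450 next round, worth 0.97 × 450 = 436.5 now. The husband offers 436.5 and keeps 500 − 436.5 = 63.5.
Round 4 (the wife proposes): the husband can get 63.5 next round, worth 0.85 × 63.5 = 53.975 now, so the wife offers 53.975, keeping 446.025.
Round 3 (the husband proposes): the wife can get 446.025 next round, worth 0.97 × 446.025 = 432.64425 now; the husband offers that and keeps 67.35575.
Round 2 (the wife proposes): the husband can get 67.35575 next round, worth 0.85 × 67.35575 = 57.2523875 now. The wife offers 57.2523875 and keeps 500 − 57.2523875 = 442.7476125.
Round 1 (the husband proposes): the wife can get 442.7476125 next round, worth 0.97 × 442.7476125 = 429.465184125 now, so the husband offers 429.465184125, keeping 70.534815875.

429.47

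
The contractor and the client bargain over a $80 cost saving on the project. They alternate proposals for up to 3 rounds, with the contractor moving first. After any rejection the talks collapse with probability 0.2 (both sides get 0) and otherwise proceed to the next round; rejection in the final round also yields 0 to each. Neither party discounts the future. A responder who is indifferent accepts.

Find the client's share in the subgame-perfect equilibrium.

12.8

Round 3 (the contractor proposes): the client will accept anything ≥ 0, so the contractor offers 0 and keeps 80.
Round 2 (the client proposes): rejecting gives the contractor an expected 0.8 × 80 = 64. The client offers 64 and keeps 80 − 64 = 16.
Round 1 (the contractor proposes): rejecting gives the client an expected 0.8 × 16 = 12.8; the contractor offers that and keeps 67.2.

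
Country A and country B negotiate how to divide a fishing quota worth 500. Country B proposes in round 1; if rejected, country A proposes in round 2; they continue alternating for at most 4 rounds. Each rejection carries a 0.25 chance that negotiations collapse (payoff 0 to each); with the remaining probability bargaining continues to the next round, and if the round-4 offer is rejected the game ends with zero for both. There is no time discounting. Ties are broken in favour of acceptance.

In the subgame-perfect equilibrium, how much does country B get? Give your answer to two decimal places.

195.31

Round 4 (country A proposes): rejection yields 0 for country B; country A offers 0 and keeps 500.
Round 3 (country B proposes): rejecting gives country A an expected 0.75 × 500 = 375, so country B offers 375, keeping 125.
Round 2 (country A proposes): rejecting gives country B an expected 0.75 × 125 = 93.75. Country A offers 93.75 and keeps 500 − 93.75 = 406.25.
Round 1 (country B proposes): rejecting gives country A an expected 0.75 × 406.25 = 304.6875, so country B offers 304.6875, keeping 195.3125.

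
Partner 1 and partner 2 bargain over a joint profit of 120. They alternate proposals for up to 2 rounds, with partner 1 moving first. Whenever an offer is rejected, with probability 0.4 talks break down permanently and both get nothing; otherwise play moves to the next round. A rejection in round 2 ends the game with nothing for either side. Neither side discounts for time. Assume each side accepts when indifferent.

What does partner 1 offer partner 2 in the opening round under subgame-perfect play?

72

Round 2 (partner 2 proposes): partner 1 will accept anything ≥ 0, so partner 2 offers 0 and keeps 120.
Round 1 (partner 1 proposes): rejecting gives partner 2 an expected 0.6 × 120 = 72, so partner 1 offers 72, keeping 48.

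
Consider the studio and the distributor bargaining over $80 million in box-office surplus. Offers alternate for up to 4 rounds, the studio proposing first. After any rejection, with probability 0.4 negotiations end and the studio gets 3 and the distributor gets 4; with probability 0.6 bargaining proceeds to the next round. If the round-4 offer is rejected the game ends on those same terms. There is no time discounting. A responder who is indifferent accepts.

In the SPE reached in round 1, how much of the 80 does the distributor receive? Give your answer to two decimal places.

37.29

Round 4 (the distributor proposes): the studio gets 3 if talks fail, so the distributor offers 3 and keeps 77.
Round 3 (the studio proposes): rejecting gives the distributor an expected 0.6 × 77 + 0.4 × 4 = 47.8. The studio offers 47.8 and keeps 80 − 47.8 = 32.2.
Round 2 (the distributor proposes): rejecting gives the studio an expected 0.6 × 32.2 + 0.4 × 3 = 20.52, so the distributor offers 20.52, keeping 59.48.
Round 1 (the studio proposes): rejecting gives the distributor an expected 0.6 × 59.48 + 0.4 × 4 = 37.288. The studio offers 37.288 and keeps 80 − 37.288 = 42.712.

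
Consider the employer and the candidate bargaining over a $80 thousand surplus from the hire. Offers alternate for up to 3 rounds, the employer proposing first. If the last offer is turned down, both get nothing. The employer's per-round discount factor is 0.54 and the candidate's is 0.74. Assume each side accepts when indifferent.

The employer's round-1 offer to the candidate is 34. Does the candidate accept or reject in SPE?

Round 3 (the employer proposes): the candidate will accept anything ≥ 0, so the employer offers 0 and keeps 80.
Round 2 (the candidate proposes): the employer can get 80 next round, worth 0.54 × 80 = 43.2 now. The candidate offers 43.2 and keeps 80 − 43.2 = 36.8.
So by rejecting in round 1, the candidate gets 36.8 next round, worth 0.74 × 36.8 = 27.232 now.
Offer 34 ≥ 27.232, so the candidate accepts.

Accept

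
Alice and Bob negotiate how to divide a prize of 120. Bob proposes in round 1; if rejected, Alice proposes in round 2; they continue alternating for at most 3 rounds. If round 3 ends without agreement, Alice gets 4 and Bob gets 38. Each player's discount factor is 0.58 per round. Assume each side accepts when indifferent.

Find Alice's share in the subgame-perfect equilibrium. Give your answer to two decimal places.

Work backward from the last round.
Round 3 (Bob proposes): Alice gets 4 if talks fail, so Bob offers 4 and keeps 116.
Round 2 (Alice proposes): Bob can get 116 next round, worth 0.58 × 116 = 67.28 now. Alice offers 67.28 and keeps 120 − 67.28 = 52.72.
Round 1 (Bob proposes): Alice can get 52.72 next round, worth 0.58 × 52.72 = 30.5776 now; Bob offers that and keeps 89.4224.

30.58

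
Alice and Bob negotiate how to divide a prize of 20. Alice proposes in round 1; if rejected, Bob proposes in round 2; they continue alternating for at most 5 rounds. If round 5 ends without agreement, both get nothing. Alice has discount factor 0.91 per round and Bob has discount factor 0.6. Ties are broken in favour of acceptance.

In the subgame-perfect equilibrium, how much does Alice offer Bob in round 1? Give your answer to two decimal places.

By backward induction:
Round 5 (Alice proposes): Bob will accept anything ≥ 0, so Alice offers 0 and keeps 20.
Round 4 (Bob proposes): Alice can get 20 next round, worth 0.91 × 20 = 18.2 now, so Bob offers 18.2, keeping 1.8.
Round 3 (Alice proposes): Bob can get 1.8 next round, worth 0.6 × 1.8 = 1.08 now; Alice offers that and keeps 18.92.
Round 2 (Bob proposes): Alice can get 18.92 next round, worth 0.91 × 18.92 = 17.2172 now. Bob offers 17.2172 and keeps 20 − 17.2172 = 2.7828.
Round 1 (Alice proposes): Bob can get 2.7828 next round, worth 0.6 × 2.7828 = 1.66968 now, so Alice offers 1.66968, keeping 18.33032.

1.67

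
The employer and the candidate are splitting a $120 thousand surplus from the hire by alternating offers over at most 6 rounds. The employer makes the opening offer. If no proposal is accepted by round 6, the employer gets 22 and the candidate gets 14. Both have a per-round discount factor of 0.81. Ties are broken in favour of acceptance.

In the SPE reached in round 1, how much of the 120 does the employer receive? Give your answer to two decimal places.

55.24

Round 6 (the candidate proposes): the employer gets 22 if talks fail, so the candidate offers 22 and keeps 98.
Round 5 (the employer proposes): the candidate can get 98 next round, worth 0.81 × 98 = 79.38 now, so the employer offers 79.38, keeping 40.62.
Round 4 (the candidate proposes): the employer can get 40.62 next round, worth 0.81 × 40.62 = 32.9022 now, so the candidate offers 32.9022, keeping 87.0978.
Round 3 (the employer proposes): the candidate can get 87.0978 next round, worth 0.81 × 87.0978 = 70.549218 now; the employer offers that and keeps 49.450782.
Round 2 (the candidate proposes): the employer can get 49.450782 next round, worth 0.81 × 49.450782 = 40.05513342 now. The candidate offers 40.05513342 and keeps 120 − 40.05513342 = 79.94486658.
Round 1 (the employer proposes): the candidate can get 79.94486658 next round, worth 0.81 × 79.94486658 = 64.7553419298 now; the employer offers that and keeps 55.2446580702.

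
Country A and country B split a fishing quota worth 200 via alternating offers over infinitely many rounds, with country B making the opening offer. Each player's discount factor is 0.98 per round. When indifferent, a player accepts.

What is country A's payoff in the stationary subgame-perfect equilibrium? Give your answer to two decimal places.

98.99

In a stationary SPE each proposer offers the other exactly their discounted continuation value.
If country B keeps x when proposing and country A keeps y when proposing, then x = 200 − 0.98y and y = 200 − 0.98x.
Solving: x = 200(1 − 0.98) / (1 − 0.98·0.98) = 4 / 0.0396 ≈ 101.0101.
Country A gets 200 − 101.0101 ≈ 98.9899.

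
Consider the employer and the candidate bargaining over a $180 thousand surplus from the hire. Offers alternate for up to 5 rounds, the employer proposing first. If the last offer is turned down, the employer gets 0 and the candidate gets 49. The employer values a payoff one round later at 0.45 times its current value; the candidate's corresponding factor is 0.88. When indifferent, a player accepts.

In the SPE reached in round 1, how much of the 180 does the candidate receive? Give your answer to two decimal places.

By backward induction:
Round 5 (the employer proposes): the candidate gets 49 if talks fail, so the employer offers 49 and keeps 131.
Round 4 (the candidate proposes): the employer can get 131 next round, worth 0.45 × 131 = 58.95 now. The candidate offers 58.95 and keeps 180 − 58.95 = 121.05.
Round 3 (the employer proposes): the candidate can get 121.05 next round, worth 0.88 × 121.05 = 106.524 now. The employer offers 106.524 and keeps 180 − 106.524 = 73.476.
Round 2 (the candidate proposes): the employer can get 73.476 next round, worth 0.45 × 73.476 = 33.0642 now; the candidate offers that and keeps 146.9358.
Round 1 (the employer proposes): the candidate can get 146.9358 next round, worth 0.88 × 146.9358 = 129.303504 now; the employer offers that and keeps 50.696496.

129.30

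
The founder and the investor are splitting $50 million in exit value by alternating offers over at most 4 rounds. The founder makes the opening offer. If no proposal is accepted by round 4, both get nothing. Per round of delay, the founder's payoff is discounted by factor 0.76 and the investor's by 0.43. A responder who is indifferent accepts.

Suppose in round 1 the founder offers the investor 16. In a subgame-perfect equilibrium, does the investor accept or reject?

Accept

Work out the investor's continuation value if the offer is rejected.
Round 4 (the investor proposes): the founder will accept anything ≥ 0, so the investor offers 0 and keeps 50.
Round 3 (the founder proposes): the investor can get 50 next round, worth 0.43 × 50 = 21.5 now. The founder offers 21.5 and keeps 50 − 21.5 = 28.5.
Round 2 (the investor proposes): the founder can get 28.5 next round, worth 0.76 × 28.5 = 21.66 now. The investor offers 21.66 and keeps 50 − 21.66 = 28.34.
So by rejecting in round 1, the investor gets 28.34 next round, worth 0.43 × 28.34 = 12.1862 now.
Offer 16 ≥ 12.1862, so the investor accepts.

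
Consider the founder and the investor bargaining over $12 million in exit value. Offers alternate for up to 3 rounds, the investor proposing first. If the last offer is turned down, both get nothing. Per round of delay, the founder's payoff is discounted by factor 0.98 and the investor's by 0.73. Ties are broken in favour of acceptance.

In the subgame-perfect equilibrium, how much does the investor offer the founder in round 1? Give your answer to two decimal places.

Round 3 (the investor proposes): rejection yields 0 for the founder; the investor offers 0 and keeps 12.
Round 2 (the founder proposes): the investor can get 12 next round, worth 0.73 × 12 = 8.76 now, so the founder offers 8.76, keeping 3.24.
Round 1 (the investor proposes): the founder can get 3.24 next round, worth 0.98 × 3.24 = 3.1752 now, so the investor offers 3.1752, keeping 8.8248.

3.18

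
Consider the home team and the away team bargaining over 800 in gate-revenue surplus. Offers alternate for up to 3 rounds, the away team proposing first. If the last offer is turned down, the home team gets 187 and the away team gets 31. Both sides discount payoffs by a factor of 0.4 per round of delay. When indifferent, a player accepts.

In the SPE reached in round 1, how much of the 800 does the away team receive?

Round 3 (the away team proposes): the home team gets 187 if talks fail, so the away team offers 187 and keeps 613.
Round 2 (the home team proposes): the away team can get 613 next round, worth 0.4 × 613 = 245.2 now; the home team offers that and keeps 554.8.
Round 1 (the away team proposes): the home team can get 554.8 next round, worth 0.4 × 554.8 = 221.92 now. The away team offers 221.92 and keeps 800 − 221.92 = 578.08.

578.08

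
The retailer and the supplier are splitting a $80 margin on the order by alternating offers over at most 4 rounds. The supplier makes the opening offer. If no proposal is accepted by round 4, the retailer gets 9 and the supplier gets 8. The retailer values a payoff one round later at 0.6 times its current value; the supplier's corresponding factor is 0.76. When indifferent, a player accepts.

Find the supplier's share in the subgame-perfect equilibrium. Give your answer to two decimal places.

Solve by backward induction from round 4.
Round 4 (the retailer proposes): the supplier gets 8 if talks fail, so the retailer offers 8 and keeps 72.
Round 3 (the supplier proposes): the retailer can get 72 next round, worth 0.6 × 72 = 43.2 now; the supplier offers that and keeps 36.8.
Round 2 (the retailer proposes): the supplier can get 36.8 next round, worth 0.76 × 36.8 = 27.968 now, so the retailer offers 27.968, keeping 52.032.
Round 1 (the supplier proposes): the retailer can get 52.032 next round, worth 0.6 × 52.032 = 31.2192 now, so the supplier offers 31.2192, keeping 48.7808.

48.78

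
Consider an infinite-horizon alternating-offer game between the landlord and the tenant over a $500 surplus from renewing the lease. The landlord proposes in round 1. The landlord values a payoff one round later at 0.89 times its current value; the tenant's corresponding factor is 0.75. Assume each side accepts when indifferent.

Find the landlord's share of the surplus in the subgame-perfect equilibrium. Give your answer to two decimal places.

375.94

In a stationary SPE each proposer offers the other exactly their discounted continuation value.
If the landlord keeps x when proposing and the tenant keeps y when proposing, then x = 500 − 0.75y and y = 500 − 0.89x.
Solving: x = 500(1 − 0.75) / (1 − 0.89·0.75) = 125 / 0.3325 ≈ 375.9398.
The tenant gets 500 − 375.9398 ≈ 124.0602.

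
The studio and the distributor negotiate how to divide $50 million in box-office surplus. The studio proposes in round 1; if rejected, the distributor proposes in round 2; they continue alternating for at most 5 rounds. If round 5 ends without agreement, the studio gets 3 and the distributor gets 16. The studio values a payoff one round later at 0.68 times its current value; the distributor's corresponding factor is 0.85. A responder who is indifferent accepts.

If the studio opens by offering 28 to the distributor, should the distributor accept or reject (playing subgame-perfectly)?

Work out the distributor's continuation value if the offer is rejected.
Round 5 (the studio proposes): the distributor gets 16 if talks fail, so the studio offers 16 and keeps 34.
Round 4 (the distributor proposes): the studio can get 34 next round, worth 0.68 × 34 = 23.12 now, so the distributor offers 23.12, keeping 26.88.
Round 3 (the studio proposes): the distributor can get 26.88 next round, worth 0.85 × 26.88 = 22.848 now, so the studio offers 22.848, keeping 27.152.
Round 2 (the distributor proposes): the studio can get 27.152 next round, worth 0.68 × 27.152 = 18.46336 now; the distributor offers that and keeps 31.53664.
So by rejecting in round 1, the distributor gets 31.53664 next round, worth 0.85 × 31.53664 = 26.806144 now.
Offer 28 ≥ 26.806144, so the distributor accepts.

Accept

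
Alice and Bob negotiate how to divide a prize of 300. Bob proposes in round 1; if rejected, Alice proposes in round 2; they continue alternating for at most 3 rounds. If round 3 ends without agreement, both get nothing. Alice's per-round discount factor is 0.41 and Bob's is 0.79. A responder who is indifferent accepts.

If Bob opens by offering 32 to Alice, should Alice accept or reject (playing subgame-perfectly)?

Round 3 (Bob proposes): rejection yields 0 for Alice; Bob offers 0 and keeps 300.
Round 2 (Alice proposes): Bob can get 300 next round, worth 0.79 × 300 = 237 now, so Alice offers 237, keeping 63.
So by rejecting in round 1, Alice gets 63 next round, worth 0.41 × 63 = 25.83 now.
Offer 32 ≥ 25.83, so Alice accepts.

Accept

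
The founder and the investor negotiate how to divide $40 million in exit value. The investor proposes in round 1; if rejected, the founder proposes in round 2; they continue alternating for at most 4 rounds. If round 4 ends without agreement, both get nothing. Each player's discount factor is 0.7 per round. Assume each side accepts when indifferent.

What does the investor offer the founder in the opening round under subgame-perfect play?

22.12

Solve by backward induction from round 4.
Round 4 (the founder proposes): the investor will accept anything ≥ 0, so the founder offers 0 and keeps 40.
Round 3 (the investor proposes): the founder can get 40 next round, worth 0.7 × 40 = 28 now, so the investor offers 28, keeping 12.
Round 2 (the founder proposes): the investor can get 12 next round, worth 0.7 × 12 = 8.4 now; the founder offers that and keeps 31.6.
Round 1 (the investor proposes): the founder can get 31.6 next round, worth 0.7 × 31.6 = 22.12 now. The investor offers 22.12 and keeps 40 − 22.12 = 17.88.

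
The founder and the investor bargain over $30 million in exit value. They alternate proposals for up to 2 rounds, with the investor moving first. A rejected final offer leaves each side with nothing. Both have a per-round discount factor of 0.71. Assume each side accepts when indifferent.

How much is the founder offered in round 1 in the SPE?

Round 2 (the founder proposes): the investor will accept anything ≥ 0, so the founder offers 0 and keeps 30.
Round 1 (the investor proposes): the founder can get 30 next round, worth 0.71 × 30 = 21.3 now; the investor offers that and keeps 8.7.

21.3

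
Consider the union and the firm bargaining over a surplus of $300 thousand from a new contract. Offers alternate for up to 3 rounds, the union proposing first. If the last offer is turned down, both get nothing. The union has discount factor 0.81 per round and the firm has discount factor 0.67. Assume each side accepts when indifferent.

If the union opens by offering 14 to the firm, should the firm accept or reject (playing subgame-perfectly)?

Reject

Work out the firm's continuation value if the offer is rejected.
Round 3 (the union proposes): the firm will accept anything ≥ 0, so the union offers 0 and keeps 300.
Round 2 (the firm proposes): the union can get 300 next round, worth 0.81 × 300 = 243 now, so the firm offers 243, keeping 57.
So by rejecting in round 1, the firm gets 57 next round, worth 0.67 × 57 = 38.19 now.
Offer 14 < 38.19, so the firm rejects.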